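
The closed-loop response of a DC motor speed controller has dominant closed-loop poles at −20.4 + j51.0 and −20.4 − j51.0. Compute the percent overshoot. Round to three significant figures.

The poles are at −σ ± jω_d with σ = 20.4 and ω_d = 51.0, so ω_n = √(σ²+ω_d²) = 54.9 rad/s and ζ = σ/ω_n = 0.371.
Overshoot: exp(−π·0.371/√(1−0.371²)) = 0.285, i.e. 28.5%.

%OS ≈ 28.5%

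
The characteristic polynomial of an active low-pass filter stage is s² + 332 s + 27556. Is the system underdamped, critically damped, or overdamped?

critically damped

a² − 4b = 332² − 4·27556 = 0 (repeated real root); the system is critically damped.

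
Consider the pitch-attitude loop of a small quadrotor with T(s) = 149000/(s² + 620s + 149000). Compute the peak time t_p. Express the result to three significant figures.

ω_n = √149000 = 386 rad/s; ζ = 620/(2·386) = 0.803.
ω_d = 386·√(1 − 0.803²) = 230 rad/s. Then t_p = π/ω_d = 0.0137 s.

t_p ≈ 0.0137 s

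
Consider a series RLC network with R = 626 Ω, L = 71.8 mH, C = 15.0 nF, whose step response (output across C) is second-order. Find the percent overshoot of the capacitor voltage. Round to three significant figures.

For a series RLC circuit (capacitor voltage as output), ω_n = 1/√(LC) = 1/√(71.8 mH · 15.0 nF) = 30500 rad/s.
ζ = (R/2)·√(C/L) = (626/2)·√(15.0 nF/71.8 mH) = 0.143.
%OS = 100·exp(−πζ/√(1−ζ²)) = 63.5%.

%OS ≈ 63.5%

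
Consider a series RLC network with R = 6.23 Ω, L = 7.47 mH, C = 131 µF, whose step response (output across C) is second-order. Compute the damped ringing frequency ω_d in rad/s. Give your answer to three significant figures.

ω_d ≈ 921 rad/s

For a series RLC circuit (capacitor voltage as output), ω_n = 1/√(LC) = 1/√(7.47 mH · 131 µF) = 1010 rad/s.
ζ = (R/2)·√(C/L) = (6.23/2)·√(131 µF/7.47 mH) = 0.413.
The damped frequency ω_d = ω_n√(1−ζ²) = 921 rad/s.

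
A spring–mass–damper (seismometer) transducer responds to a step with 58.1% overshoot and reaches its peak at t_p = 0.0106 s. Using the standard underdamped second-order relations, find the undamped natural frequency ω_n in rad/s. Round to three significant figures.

ω_n ≈ 301 rad/s

From the overshoot, ζ = −ln(OS)/√(π²+ln²(OS)) = 0.170.
From t_p = π/ω_d, ω_d = π/0.0106 = 296 rad/s, so ω_n = ω_d/√(1−ζ²) = 301 rad/s.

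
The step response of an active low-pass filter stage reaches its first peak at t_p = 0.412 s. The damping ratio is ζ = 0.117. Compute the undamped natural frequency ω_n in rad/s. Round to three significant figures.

Peak time t_p = π/ω_d, so ω_d = π/t_p = π/0.412 = 7.63 rad/s.
ω_n = ω_d/√(1−ζ²) = 7.63/√0.986 = 7.68 rad/s.

ω_n ≈ 7.68 rad/s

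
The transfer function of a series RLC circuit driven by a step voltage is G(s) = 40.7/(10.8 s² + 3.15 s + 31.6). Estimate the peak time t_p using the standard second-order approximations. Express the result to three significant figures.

t_p ≈ 1.84 s

Dividing through by 10.8: denominator becomes s² + 0.2917 s + 2.926.
So ω_n = √2.926 = 1.71 rad/s and ζ = 0.2917/(2·1.71) = 0.0853.
ω_d = 1.71·√(1 − 0.0853²) = 1.70 rad/s. t_p = π/ω_d = 1.84 s.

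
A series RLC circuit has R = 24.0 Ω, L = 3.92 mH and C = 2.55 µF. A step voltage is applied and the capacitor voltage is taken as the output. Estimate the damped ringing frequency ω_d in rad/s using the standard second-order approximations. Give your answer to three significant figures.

ω_d ≈ 9520 rad/s

For a series RLC circuit (capacitor voltage as output), ω_n = 1/√(LC) = 1/√(3.92 mH · 2.55 µF) = 10000 rad/s.
ζ = (R/2)·√(C/L) = (24.0/2)·√(2.55 µF/3.92 mH) = 0.306.
ω_d = 10000·√(1 − 0.306²) = 9520 rad/s.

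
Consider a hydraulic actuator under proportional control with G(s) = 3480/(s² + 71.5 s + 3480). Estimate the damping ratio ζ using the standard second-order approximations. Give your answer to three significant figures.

ζ ≈ 0.606

ω_n = √3480 = 59.0 rad/s; ζ = 71.5/(2·59.0) = 0.606.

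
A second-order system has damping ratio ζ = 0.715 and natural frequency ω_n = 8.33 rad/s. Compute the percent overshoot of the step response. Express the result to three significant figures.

For an underdamped second-order system, %OS = 100·exp(−πζ/√(1−ζ²)).
πζ/√(1−ζ²) = π·0.715/√(1−0.511) = 3.213, so %OS = 100·e^(−3.213) = 4.02%.

%OS ≈ 4.02%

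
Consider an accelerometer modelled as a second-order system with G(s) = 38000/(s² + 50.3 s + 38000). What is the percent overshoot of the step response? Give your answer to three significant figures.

%OS ≈ 66.4%

Matching coefficients with s² + 2ζω_n s + ω_n² gives ω_n² = 38000 ⇒ ω_n = 195 rad/s, and ζ = 50.3/(2ω_n) = 0.129.
%OS = 100 e^{−πζ/√(1−ζ²)} with ζ = 0.129 gives 66.4%.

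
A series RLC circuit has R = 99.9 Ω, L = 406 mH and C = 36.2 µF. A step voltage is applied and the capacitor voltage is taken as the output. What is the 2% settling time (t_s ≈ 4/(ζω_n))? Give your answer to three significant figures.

t_s ≈ 0.0325 s

For a series RLC circuit (capacitor voltage as output), ω_n = 1/√(LC) = 1/√(406 mH · 36.2 µF) = 261 rad/s.
ζ = (R/2)·√(C/L) = (99.9/2)·√(36.2 µF/406 mH) = 0.472.
t_s ≈ 4/(ζω_n) = 0.0325 s.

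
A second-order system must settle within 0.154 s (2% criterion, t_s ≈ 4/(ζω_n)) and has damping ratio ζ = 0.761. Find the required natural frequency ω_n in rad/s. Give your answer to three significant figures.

ω_n ≈ 34.1 rad/s

Rearranging t_s ≈ 4/(ζω_n) gives ω_n = 4/(ζ·t_s) = 4/(0.761 × 0.154) = 34.1 rad/s.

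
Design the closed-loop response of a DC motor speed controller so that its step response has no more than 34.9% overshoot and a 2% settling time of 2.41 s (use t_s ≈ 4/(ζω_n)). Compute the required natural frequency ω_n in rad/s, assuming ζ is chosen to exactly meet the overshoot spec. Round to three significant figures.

ω_n ≈ 5.22 rad/s

Inverting the overshoot relation: ζ = |ln 0.349|/√(π² + ln²0.349) = 0.318.
From t_s ≈ 4/(ζω_n): ω_n = 4/(ζ·t_s) = 4/(0.318·2.41) = 5.22 rad/s.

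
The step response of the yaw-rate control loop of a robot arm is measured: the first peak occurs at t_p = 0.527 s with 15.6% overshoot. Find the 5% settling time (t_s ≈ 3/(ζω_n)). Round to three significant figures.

t_s ≈ 0.851 s

From the overshoot, ζ = −ln(OS)/√(π²+ln²(OS)) = 0.509.
From t_p = π/ω_d, ω_d = π/0.527 = 5.96 rad/s, so ω_n = ω_d/√(1−ζ²) = 6.93 rad/s.
t_s ≈ 3/(ζω_n) = 3/(0.509·6.93) = 0.851 s.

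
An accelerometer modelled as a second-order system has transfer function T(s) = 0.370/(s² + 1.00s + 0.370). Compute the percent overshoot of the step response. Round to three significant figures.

%OS ≈ 1.07%

Comparing the denominator to s² + 2ζω_n s + ω_n²: ω_n = √0.370 = 0.608 rad/s, and 2ζω_n = 1.00 so ζ = 1.00/(2·0.608) = 0.822.
%OS = 100 e^{−πζ/√(1−ζ²)} with ζ = 0.822 gives 1.07%.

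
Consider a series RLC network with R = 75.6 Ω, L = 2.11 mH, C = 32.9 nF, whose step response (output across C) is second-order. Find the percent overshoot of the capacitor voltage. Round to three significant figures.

%OS ≈ 62.2%

For a series RLC circuit (capacitor voltage as output), ω_n = 1/√(LC) = 1/√(2.11 mH · 32.9 nF) = 120000 rad/s.
ζ = (R/2)·√(C/L) = (75.6/2)·√(32.9 nF/2.11 mH) = 0.149.
%OS = 100 e^{−πζ/√(1−ζ²)} with ζ = 0.149 gives 62.2%.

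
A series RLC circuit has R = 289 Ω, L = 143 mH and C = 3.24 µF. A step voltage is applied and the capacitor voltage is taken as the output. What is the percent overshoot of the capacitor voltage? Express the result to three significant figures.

%OS ≈ 5.10%

For a series RLC circuit (capacitor voltage as output), ω_n = 1/√(LC) = 1/√(143 mH · 3.24 µF) = 1470 rad/s.
ζ = (R/2)·√(C/L) = (289/2)·√(3.24 µF/143 mH) = 0.688.
%OS = 100·exp(−πζ/√(1−ζ²)) = 5.10%.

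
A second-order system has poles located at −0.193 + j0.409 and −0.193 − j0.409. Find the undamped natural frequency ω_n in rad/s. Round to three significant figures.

With σ = 0.193, ω_d = 0.409: ω_n = √(σ²+ω_d²) = 0.452 rad/s, ζ = σ/ω_n = 0.427.

ω_n ≈ 0.452 rad/s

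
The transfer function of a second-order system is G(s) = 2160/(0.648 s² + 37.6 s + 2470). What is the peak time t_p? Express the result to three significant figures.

Dividing through by 0.648: denominator becomes s² + 58.02 s + 3812.
So ω_n = √3812 = 61.7 rad/s and ζ = 58.02/(2·61.7) = 0.470.
ω_d = 61.7·√(1 − 0.470²) = 54.5 rad/s. t_p = π/ω_d = 0.0576 s.

t_p ≈ 0.0576 s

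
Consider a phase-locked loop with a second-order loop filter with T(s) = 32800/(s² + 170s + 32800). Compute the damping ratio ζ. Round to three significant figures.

ζ ≈ 0.469

Comparing the denominator to s² + 2ζω_n s + ω_n²: ω_n = √32800 = 181 rad/s, and 2ζω_n = 170 so ζ = 170/(2·181) = 0.469.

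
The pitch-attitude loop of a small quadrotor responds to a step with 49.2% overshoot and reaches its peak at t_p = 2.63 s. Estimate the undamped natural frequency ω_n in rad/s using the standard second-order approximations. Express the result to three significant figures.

ζ from %OS: ζ = |ln 0.492|/√(π²+ln²0.492) = 0.220.
From t_p = π/ω_d, ω_d = π/2.63 = 1.19 rad/s, so ω_n = ω_d/√(1−ζ²) = 1.22 rad/s.

ω_n ≈ 1.22 rad/s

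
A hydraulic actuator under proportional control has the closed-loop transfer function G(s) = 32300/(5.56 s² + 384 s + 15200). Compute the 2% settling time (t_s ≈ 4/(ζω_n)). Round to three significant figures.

t_s ≈ 0.116 s

Dividing through by 5.56: denominator becomes s² + 69.06 s + 2734.
So ω_n = √2734 = 52.3 rad/s and ζ = 69.06/(2·52.3) = 0.660.
t_s ≈ 4/(ζω_n) = 0.116 s.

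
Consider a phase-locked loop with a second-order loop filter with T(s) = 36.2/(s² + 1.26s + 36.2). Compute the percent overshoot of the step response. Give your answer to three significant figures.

%OS ≈ 71.8%

Comparing the denominator to s² + 2ζω_n s + ω_n²: ω_n = √36.2 = 6.02 rad/s, and 2ζω_n = 1.26 so ζ = 1.26/(2·6.02) = 0.105.
%OS = 100·exp(−πζ/√(1−ζ²)) = 71.8%.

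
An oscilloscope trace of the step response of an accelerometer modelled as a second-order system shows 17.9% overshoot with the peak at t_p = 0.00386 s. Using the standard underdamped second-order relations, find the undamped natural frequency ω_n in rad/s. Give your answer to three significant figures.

ω_n ≈ 928 rad/s

ζ from %OS: ζ = |ln 0.179|/√(π²+ln²0.179) = 0.480.
t_p = π/ω_d ⇒ ω_d = 814 rad/s; then ω_n = ω_d/√(1−ζ²) = 928 rad/s.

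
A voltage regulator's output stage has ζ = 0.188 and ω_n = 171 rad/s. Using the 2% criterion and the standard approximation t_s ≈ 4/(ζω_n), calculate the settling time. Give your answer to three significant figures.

t_s ≈ 0.124 s

t_s ≈ 4/(ζω_n) = 4/(0.188 × 171) = 0.124 s.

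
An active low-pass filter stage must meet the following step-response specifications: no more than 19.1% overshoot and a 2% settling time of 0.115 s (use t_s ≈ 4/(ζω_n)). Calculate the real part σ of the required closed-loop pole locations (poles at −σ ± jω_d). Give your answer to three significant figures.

σ ≈ 34.8

The settling-time spec alone fixes σ = ζω_n = 4/t_s = 4/0.115 = 34.8.
(Overshoot then fixes ζ = 0.466 and hence ω_d = σ·√(1−ζ²)/ζ = 66.0 rad/s.)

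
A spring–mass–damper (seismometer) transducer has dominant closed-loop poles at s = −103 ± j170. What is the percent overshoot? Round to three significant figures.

%OS ≈ 14.9%

|pole| = ω_n = √(103² + 170²) = 199 rad/s; ζ = cos θ = σ/ω_n = 0.518.
%OS = 100·exp(−πζ/√(1−ζ²)) = 14.9%.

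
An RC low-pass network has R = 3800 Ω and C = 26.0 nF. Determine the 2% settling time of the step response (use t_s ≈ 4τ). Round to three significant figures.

t_s ≈ 0.000395 s

τ = RC = 3800 × 26.0 nF = 0.0000988 s.
t_s ≈ 4τ = 0.000395 s.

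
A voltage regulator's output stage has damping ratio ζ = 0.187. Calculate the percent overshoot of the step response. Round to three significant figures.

%OS ≈ 55.0%

For an underdamped second-order system, %OS = 100·exp(−πζ/√(1−ζ²)).
πζ/√(1−ζ²) = π·0.187/√(1−0.0350) = 0.5980, so %OS = 100·e^(−0.5980) = 55.0%.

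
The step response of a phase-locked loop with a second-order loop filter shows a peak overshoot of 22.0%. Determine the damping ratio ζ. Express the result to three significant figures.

From %OS = 100·exp(−πζ/√(1−ζ²)), invert to get ζ = −ln(OS)/√(π² + ln²(OS)) with OS = 0.220.
−ln 0.220 = 1.514, so ζ = 1.514/√(π² + 2.293) = 0.434.

ζ ≈ 0.434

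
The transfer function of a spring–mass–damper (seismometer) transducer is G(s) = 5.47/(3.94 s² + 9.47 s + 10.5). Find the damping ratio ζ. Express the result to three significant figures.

Dividing through by 3.94: denominator becomes s² + 2.404 s + 2.665.
So ω_n = √2.665 = 1.63 rad/s and ζ = 2.404/(2·1.63) = 0.736.

ζ ≈ 0.736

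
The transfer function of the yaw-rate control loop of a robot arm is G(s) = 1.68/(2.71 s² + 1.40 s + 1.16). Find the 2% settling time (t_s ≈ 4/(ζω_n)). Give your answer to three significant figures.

t_s ≈ 15.5 s

Dividing through by 2.71: denominator becomes s² + 0.5166 s + 0.4280.
So ω_n = √0.4280 = 0.654 rad/s and ζ = 0.5166/(2·0.654) = 0.395.
t_s ≈ 4/(ζω_n) = 15.5 s.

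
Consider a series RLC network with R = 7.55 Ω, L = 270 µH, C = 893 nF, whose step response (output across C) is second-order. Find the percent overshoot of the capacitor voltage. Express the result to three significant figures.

For a series RLC circuit (capacitor voltage as output), ω_n = 1/√(LC) = 1/√(270 µH · 893 nF) = 64400 rad/s.
ζ = (R/2)·√(C/L) = (7.55/2)·√(893 nF/270 µH) = 0.217.
%OS = 100·exp(−πζ/√(1−ζ²)) = 49.7%.

%OS ≈ 49.7%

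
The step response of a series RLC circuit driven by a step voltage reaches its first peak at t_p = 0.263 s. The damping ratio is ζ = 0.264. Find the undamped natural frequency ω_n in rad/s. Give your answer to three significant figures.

Peak time t_p = π/ω_d, so ω_d = π/t_p = π/0.263 = 11.9 rad/s.
ω_n = ω_d/√(1−ζ²) = 11.9/√0.930 = 12.4 rad/s.

ω_n ≈ 12.4 rad/s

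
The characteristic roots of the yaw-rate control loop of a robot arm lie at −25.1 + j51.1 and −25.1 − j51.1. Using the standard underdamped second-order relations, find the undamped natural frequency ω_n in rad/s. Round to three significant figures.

The poles are at −σ ± jω_d with σ = 25.1 and ω_d = 51.1, so ω_n = √(σ²+ω_d²) = 56.9 rad/s and ζ = σ/ω_n = 0.441.

ω_n ≈ 56.9 rad/s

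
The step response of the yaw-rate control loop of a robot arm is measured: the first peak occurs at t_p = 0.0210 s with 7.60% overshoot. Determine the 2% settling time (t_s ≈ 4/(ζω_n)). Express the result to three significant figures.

The overshoot fixes ζ = −ln(OS)/√(π²+ln²(OS)) = 0.634.
From t_p = π/ω_d, ω_d = π/0.0210 = 150 rad/s, so ω_n = ω_d/√(1−ζ²) = 193 rad/s.
t_s ≈ 4/(ζω_n) = 4/(0.634·193) = 0.0326 s.

t_s ≈ 0.0326 s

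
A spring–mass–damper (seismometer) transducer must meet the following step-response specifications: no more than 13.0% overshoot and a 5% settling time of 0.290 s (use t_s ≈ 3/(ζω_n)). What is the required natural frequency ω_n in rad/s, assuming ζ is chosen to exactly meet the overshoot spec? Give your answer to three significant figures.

ζ = −ln(OS)/√(π² + (ln OS)²). With OS = 0.130, ln OS = −2.040 and ζ = 2.040/3.746 = 0.545.
Then ω_n = 3/(ζ t_s) = 3/(0.545 × 0.290) = 19.0 rad/s.

ω_n ≈ 19.0 rad/s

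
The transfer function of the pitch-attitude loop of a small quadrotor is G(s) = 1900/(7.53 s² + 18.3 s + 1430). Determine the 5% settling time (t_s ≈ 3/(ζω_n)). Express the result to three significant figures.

t_s ≈ 2.47 s

Dividing through by 7.53: denominator becomes s² + 2.430 s + 189.9.
So ω_n = √189.9 = 13.8 rad/s and ζ = 2.430/(2·13.8) = 0.0882.
t_s ≈ 3/(ζω_n) = 2.47 s.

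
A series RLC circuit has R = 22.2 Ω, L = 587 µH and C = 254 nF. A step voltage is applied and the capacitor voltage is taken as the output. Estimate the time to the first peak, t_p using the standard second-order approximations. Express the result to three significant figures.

For a series RLC circuit (capacitor voltage as output), ω_n = 1/√(LC) = 1/√(587 µH · 254 nF) = 81900 rad/s.
ζ = (R/2)·√(C/L) = (22.2/2)·√(254 nF/587 µH) = 0.231.
The damped frequency ω_d = ω_n√(1−ζ²) = 79700 rad/s. t_p = π/ω_d = 0.0000394 s.

t_p ≈ 0.0000394 s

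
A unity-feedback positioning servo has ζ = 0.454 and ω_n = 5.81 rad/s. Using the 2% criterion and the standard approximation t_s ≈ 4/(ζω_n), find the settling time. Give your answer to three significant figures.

t_s ≈ 4/(ζω_n) = 4/(0.454 × 5.81) = 1.52 s.

t_s ≈ 1.52 s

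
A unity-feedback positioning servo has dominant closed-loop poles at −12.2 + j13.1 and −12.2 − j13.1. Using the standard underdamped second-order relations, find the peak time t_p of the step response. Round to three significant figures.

t_p ≈ 0.240 s

t_p = π/ω_d with ω_d = 13.1 (the imaginary part), so t_p = 0.240 s.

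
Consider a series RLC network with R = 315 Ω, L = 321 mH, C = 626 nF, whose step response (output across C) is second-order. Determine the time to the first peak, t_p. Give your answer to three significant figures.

For a series RLC circuit (capacitor voltage as output), ω_n = 1/√(LC) = 1/√(321 mH · 626 nF) = 2230 rad/s.
ζ = (R/2)·√(C/L) = (315/2)·√(626 nF/321 mH) = 0.220.
ω_d = ω_n√(1−ζ²) = 2180 rad/s. t_p = π/ω_d = 0.00144 s.

t_p ≈ 0.00144 s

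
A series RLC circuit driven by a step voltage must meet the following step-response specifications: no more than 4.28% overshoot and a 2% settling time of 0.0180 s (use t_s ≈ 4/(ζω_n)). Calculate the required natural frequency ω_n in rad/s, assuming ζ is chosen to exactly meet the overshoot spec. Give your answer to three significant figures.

ζ = −ln(OS)/√(π² + (ln OS)²). With OS = 0.0428, ln OS = −3.151 and ζ = 3.151/4.450 = 0.708.
Then ω_n = 4/(ζ t_s) = 4/(0.708 × 0.0180) = 314 rad/s.

ω_n ≈ 314 rad/s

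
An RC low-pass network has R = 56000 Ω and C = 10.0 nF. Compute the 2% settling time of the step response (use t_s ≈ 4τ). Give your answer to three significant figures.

τ = RC = 56000 × 10.0 nF = 0.000560 s.
t_s ≈ 4τ = 0.00224 s.

t_s ≈ 0.00224 s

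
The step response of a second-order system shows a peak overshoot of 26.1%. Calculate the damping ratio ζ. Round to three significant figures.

ζ = −ln(OS)/√(π² + (ln OS)²). With OS = 0.261, ln OS = −1.343 and ζ = 1.343/3.417 = 0.393.

ζ ≈ 0.393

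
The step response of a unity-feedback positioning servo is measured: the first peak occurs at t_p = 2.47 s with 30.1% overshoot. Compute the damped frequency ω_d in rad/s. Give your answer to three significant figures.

ω_d ≈ 1.27 rad/s

t_p = π/ω_d, so ω_d = π/2.47 = 1.27 rad/s.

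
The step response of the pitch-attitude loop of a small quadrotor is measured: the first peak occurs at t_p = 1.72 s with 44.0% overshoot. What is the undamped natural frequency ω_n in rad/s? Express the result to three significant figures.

ω_n ≈ 1.89 rad/s

ζ from %OS: ζ = |ln 0.440|/√(π²+ln²0.440) = 0.253.
t_p = π/ω_d ⇒ ω_d = 1.83 rad/s; then ω_n = ω_d/√(1−ζ²) = 1.89 rad/s.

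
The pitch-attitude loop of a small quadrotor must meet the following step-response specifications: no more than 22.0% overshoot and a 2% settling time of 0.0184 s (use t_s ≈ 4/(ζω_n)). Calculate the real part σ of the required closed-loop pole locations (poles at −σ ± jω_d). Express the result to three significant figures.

σ ≈ 217

The settling-time spec alone fixes σ = ζω_n = 4/t_s = 4/0.0184 = 217.
(Overshoot then fixes ζ = 0.434 and hence ω_d = σ·√(1−ζ²)/ζ = 451 rad/s.)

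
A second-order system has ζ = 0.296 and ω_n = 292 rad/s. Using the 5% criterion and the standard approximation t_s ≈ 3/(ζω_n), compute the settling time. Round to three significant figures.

t_s ≈ 0.0347 s

t_s ≈ 3/(ζω_n) = 3/(0.296 × 292) = 0.0347 s.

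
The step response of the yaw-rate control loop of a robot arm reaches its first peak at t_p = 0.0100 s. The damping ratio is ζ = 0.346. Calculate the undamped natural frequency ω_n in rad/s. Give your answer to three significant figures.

ω_n ≈ 335 rad/s

Peak time t_p = π/ω_d, so ω_d = π/t_p = π/0.0100 = 314 rad/s.
ω_n = ω_d/√(1−ζ²) = 314/√0.880 = 335 rad/s.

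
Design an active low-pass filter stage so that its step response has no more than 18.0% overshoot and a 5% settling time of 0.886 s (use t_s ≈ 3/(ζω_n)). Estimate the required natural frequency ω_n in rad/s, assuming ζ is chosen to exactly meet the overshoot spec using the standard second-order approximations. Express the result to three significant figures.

ω_n ≈ 7.07 rad/s

From %OS = 100·exp(−πζ/√(1−ζ²)), invert to get ζ = −ln(OS)/√(π² + ln²(OS)) with OS = 0.180.
−ln 0.180 = 1.715, so ζ = 1.715/√(π² + 2.941) = 0.479.
From t_s ≈ 3/(ζω_n): ω_n = 3/(ζ·t_s) = 3/(0.479·0.886) = 7.07 rad/s.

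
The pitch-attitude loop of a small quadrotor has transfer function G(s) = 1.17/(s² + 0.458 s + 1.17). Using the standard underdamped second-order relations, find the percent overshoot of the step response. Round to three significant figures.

Matching coefficients with s² + 2ζω_n s + ω_n² gives ω_n² = 1.17 ⇒ ω_n = 1.08 rad/s, and ζ = 0.458/(2ω_n) = 0.212.
Overshoot: exp(−π·0.212/√(1−0.212²)) = 0.506, i.e. 50.6%.

%OS ≈ 50.6%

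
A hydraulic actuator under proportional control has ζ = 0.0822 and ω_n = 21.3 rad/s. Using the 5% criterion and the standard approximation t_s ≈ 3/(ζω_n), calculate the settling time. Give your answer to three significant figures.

t_s ≈ 1.71 s

t_s ≈ 3/(ζω_n) = 3/(0.0822 × 21.3) = 1.71 s.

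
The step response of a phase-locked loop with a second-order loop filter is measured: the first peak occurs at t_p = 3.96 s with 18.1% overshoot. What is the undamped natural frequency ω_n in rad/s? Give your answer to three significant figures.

ω_n ≈ 0.903 rad/s

The overshoot fixes ζ = −ln(OS)/√(π²+ln²(OS)) = 0.478.
From t_p = π/ω_d, ω_d = π/3.96 = 0.793 rad/s, so ω_n = ω_d/√(1−ζ²) = 0.903 rad/s.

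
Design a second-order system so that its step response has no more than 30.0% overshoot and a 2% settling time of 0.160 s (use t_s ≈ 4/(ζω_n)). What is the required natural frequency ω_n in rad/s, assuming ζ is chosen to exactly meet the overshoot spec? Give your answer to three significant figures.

Inverting the overshoot relation: ζ = |ln 0.300|/√(π² + ln²0.300) = 0.358.
Then ω_n = 4/(ζ t_s) = 4/(0.358 × 0.160) = 69.9 rad/s.

ω_n ≈ 69.9 rad/s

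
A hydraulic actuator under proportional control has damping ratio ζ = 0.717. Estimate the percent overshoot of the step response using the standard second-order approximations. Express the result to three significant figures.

For an underdamped second-order system, %OS = 100·exp(−πζ/√(1−ζ²)).
πζ/√(1−ζ²) = π·0.717/√(1−0.514) = 3.231, so %OS = 100·e^(−3.231) = 3.95%.

%OS ≈ 3.95%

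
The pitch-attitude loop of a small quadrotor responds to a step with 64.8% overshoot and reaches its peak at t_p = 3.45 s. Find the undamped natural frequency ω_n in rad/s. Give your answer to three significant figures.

ζ from %OS: ζ = |ln 0.648|/√(π²+ln²0.648) = 0.137.
t_p = π/ω_d ⇒ ω_d = 0.911 rad/s; then ω_n = ω_d/√(1−ζ²) = 0.919 rad/s.

ω_n ≈ 0.919 rad/s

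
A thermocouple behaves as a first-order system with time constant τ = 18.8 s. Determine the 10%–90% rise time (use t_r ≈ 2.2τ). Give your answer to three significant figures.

t_r ≈ 2.2τ = 41.4 s.

t_r ≈ 41.4 s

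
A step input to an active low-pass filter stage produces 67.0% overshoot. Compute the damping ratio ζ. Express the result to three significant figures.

Inverting the overshoot relation: ζ = |ln 0.670|/√(π² + ln²0.670) = 0.126.

ζ ≈ 0.126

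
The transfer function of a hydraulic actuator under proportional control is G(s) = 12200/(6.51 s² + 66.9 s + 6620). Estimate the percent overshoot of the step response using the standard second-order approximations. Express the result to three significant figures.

Dividing through by 6.51: denominator becomes s² + 10.28 s + 1017.
So ω_n = √1017 = 31.9 rad/s and ζ = 10.28/(2·31.9) = 0.161.
%OS = 100 e^{−πζ/√(1−ζ²)} with ζ = 0.161 gives 59.9%.

%OS ≈ 59.9%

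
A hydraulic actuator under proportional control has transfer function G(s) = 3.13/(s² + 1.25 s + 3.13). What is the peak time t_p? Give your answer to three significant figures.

t_p ≈ 1.90 s

Comparing the denominator to s² + 2ζω_n s + ω_n²: ω_n = √3.13 = 1.77 rad/s, and 2ζω_n = 1.25 so ζ = 1.25/(2·1.77) = 0.353.
ω_d = ω_n√(1−ζ²) = 1.66 rad/s. Then t_p = π/ω_d = 1.90 s.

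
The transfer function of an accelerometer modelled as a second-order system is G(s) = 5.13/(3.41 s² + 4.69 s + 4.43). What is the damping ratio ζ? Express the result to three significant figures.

Dividing through by 3.41: denominator becomes s² + 1.375 s + 1.299.
So ω_n = √1.299 = 1.14 rad/s and ζ = 1.375/(2·1.14) = 0.603.

ζ ≈ 0.603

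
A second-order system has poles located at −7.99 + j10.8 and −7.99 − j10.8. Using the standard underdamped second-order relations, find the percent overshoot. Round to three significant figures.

The poles are at −σ ± jω_d with σ = 7.99 and ω_d = 10.8, so ω_n = √(σ²+ω_d²) = 13.4 rad/s and ζ = σ/ω_n = 0.595.
Overshoot: exp(−π·0.595/√(1−0.595²)) = 0.0979, i.e. 9.79%.

%OS ≈ 9.79%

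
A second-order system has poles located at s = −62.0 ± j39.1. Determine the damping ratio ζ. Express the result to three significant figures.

ζ ≈ 0.846

With σ = 62.0, ω_d = 39.1: ω_n = √(σ²+ω_d²) = 73.3 rad/s, ζ = σ/ω_n = 0.846.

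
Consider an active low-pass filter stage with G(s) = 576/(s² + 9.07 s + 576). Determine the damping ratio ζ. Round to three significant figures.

ω_n = √576 = 24.0 rad/s; ζ = 9.07/(2·24.0) = 0.189.

ζ ≈ 0.189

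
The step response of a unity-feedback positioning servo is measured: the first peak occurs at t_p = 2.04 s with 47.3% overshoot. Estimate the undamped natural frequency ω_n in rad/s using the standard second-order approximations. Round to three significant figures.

The overshoot fixes ζ = −ln(OS)/√(π²+ln²(OS)) = 0.232.
From t_p = π/ω_d, ω_d = π/2.04 = 1.54 rad/s, so ω_n = ω_d/√(1−ζ²) = 1.58 rad/s.

ω_n ≈ 1.58 rad/s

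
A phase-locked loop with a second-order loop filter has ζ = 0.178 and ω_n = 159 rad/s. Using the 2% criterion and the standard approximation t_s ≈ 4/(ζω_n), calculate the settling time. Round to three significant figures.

t_s ≈ 4/(ζω_n) = 4/(0.178 × 159) = 0.141 s.

t_s ≈ 0.141 s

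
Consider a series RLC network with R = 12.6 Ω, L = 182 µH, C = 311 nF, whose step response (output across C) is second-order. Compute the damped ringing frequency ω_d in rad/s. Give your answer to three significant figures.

For a series RLC circuit (capacitor voltage as output), ω_n = 1/√(LC) = 1/√(182 µH · 311 nF) = 133000 rad/s.
ζ = (R/2)·√(C/L) = (12.6/2)·√(311 nF/182 µH) = 0.260.
ω_d = 133000·√(1 − 0.260²) = 128000 rad/s.

ω_d ≈ 128000 rad/s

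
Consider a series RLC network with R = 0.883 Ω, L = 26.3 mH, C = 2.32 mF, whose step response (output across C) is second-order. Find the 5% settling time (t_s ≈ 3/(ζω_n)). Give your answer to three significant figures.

t_s ≈ 0.179 s

For a series RLC circuit (capacitor voltage as output), ω_n = 1/√(LC) = 1/√(26.3 mH · 2.32 mF) = 128 rad/s.
ζ = (R/2)·√(C/L) = (0.883/2)·√(2.32 mF/26.3 mH) = 0.131.
t_s ≈ 3/(ζω_n) = 0.179 s.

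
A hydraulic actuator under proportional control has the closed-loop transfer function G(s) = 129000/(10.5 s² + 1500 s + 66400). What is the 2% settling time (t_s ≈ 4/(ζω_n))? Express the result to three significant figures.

t_s ≈ 0.0560 s

Dividing through by 10.5: denominator becomes s² + 142.9 s + 6324.
So ω_n = √6324 = 79.5 rad/s and ζ = 142.9/(2·79.5) = 0.898.
t_s ≈ 4/(ζω_n) = 0.0560 s.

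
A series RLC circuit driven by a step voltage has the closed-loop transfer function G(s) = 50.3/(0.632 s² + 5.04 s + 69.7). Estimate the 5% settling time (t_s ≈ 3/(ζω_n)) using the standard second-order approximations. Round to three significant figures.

Dividing through by 0.632: denominator becomes s² + 7.975 s + 110.3.
So ω_n = √110.3 = 10.5 rad/s and ζ = 7.975/(2·10.5) = 0.380.
t_s ≈ 3/(ζω_n) = 0.752 s.

t_s ≈ 0.752 s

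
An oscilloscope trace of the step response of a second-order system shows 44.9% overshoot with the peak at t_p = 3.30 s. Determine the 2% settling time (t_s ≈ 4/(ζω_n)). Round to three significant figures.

t_s ≈ 16.5 s

The overshoot fixes ζ = −ln(OS)/√(π²+ln²(OS)) = 0.247.
From t_p = π/ω_d, ω_d = π/3.30 = 0.952 rad/s, so ω_n = ω_d/√(1−ζ²) = 0.982 rad/s.
t_s ≈ 4/(ζω_n) = 4/(0.247·0.982) = 16.5 s.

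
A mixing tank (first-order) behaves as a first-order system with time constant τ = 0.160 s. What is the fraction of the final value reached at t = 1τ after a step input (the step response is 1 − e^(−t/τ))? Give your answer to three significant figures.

y(t)/y_∞ = 1 − e^(−t/τ) = 1 − e^(−1) = 1 − e^(−1.00) = 0.632.

y/y_∞ ≈ 0.632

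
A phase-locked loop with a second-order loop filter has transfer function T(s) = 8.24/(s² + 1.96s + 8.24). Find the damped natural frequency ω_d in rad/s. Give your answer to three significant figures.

ω_n = √8.24 = 2.87 rad/s; ζ = 1.96/(2·2.87) = 0.341.
ω_d = ω_n√(1−ζ²) = 2.70 rad/s.

ω_d ≈ 2.70 rad/s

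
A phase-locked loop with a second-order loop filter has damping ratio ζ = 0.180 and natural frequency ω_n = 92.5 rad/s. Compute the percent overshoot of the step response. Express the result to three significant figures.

For an underdamped second-order system, %OS = 100·exp(−πζ/√(1−ζ²)).
πζ/√(1−ζ²) = π·0.180/√(1−0.0324) = 0.5749, so %OS = 100·e^(−0.5749) = 56.3%.

%OS ≈ 56.3%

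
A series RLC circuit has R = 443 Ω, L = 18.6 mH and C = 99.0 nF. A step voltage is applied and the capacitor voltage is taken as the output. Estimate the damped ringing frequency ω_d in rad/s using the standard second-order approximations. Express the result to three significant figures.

For a series RLC circuit (capacitor voltage as output), ω_n = 1/√(LC) = 1/√(18.6 mH · 99.0 nF) = 23300 rad/s.
ζ = (R/2)·√(C/L) = (443/2)·√(99.0 nF/18.6 mH) = 0.511.
ω_d = 23300·√(1 − 0.511²) = 20000 rad/s.

ω_d ≈ 20000 rad/s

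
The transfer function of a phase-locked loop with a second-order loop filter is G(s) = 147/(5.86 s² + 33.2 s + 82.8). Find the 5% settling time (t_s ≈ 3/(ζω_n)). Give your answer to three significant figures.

Dividing through by 5.86: denominator becomes s² + 5.666 s + 14.13.
So ω_n = √14.13 = 3.76 rad/s and ζ = 5.666/(2·3.76) = 0.754.
t_s ≈ 3/(ζω_n) = 1.06 s.

t_s ≈ 1.06 s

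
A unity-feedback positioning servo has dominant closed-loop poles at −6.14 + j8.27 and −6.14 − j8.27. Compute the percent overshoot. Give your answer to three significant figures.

|pole| = ω_n = √(6.14² + 8.27²) = 10.3 rad/s; ζ = cos θ = σ/ω_n = 0.596.
%OS = 100 e^{−πζ/√(1−ζ²)} with ζ = 0.596 gives 9.71%.

%OS ≈ 9.71%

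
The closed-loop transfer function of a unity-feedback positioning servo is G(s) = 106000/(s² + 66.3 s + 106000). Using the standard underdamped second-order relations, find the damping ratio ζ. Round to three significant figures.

ζ ≈ 0.102

Matching coefficients with s² + 2ζω_n s + ω_n² gives ω_n² = 106000 ⇒ ω_n = 326 rad/s, and ζ = 66.3/(2ω_n) = 0.102.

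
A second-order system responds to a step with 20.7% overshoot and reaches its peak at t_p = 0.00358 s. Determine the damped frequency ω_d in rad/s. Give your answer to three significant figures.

t_p = π/ω_d, so ω_d = π/0.00358 = 878 rad/s.

ω_d ≈ 878 rad/s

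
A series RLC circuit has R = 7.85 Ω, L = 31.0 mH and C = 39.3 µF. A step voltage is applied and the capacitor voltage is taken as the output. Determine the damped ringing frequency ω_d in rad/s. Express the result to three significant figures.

ω_d ≈ 897 rad/s

For a series RLC circuit (capacitor voltage as output), ω_n = 1/√(LC) = 1/√(31.0 mH · 39.3 µF) = 906 rad/s.
ζ = (R/2)·√(C/L) = (7.85/2)·√(39.3 µF/31.0 mH) = 0.140.
ω_d = 906·√(1 − 0.140²) = 897 rad/s.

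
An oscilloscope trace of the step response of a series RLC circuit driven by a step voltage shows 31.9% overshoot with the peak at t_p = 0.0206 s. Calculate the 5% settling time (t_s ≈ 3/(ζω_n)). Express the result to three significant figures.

t_s ≈ 0.0541 s

From the overshoot, ζ = −ln(OS)/√(π²+ln²(OS)) = 0.342.
t_p = π/ω_d ⇒ ω_d = 153 rad/s; then ω_n = ω_d/√(1−ζ²) = 162 rad/s.
t_s ≈ 3/(ζω_n) = 3/(0.342·162) = 0.0541 s.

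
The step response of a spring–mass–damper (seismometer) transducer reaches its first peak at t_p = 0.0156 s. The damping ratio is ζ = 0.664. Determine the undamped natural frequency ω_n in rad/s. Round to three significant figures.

Peak time t_p = π/ω_d, so ω_d = π/t_p = π/0.0156 = 201 rad/s.
ω_n = ω_d/√(1−ζ²) = 201/√0.559 = 269 rad/s.

ω_n ≈ 269 rad/s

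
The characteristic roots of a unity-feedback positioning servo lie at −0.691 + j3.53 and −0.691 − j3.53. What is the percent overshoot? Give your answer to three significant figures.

The poles are at −σ ± jω_d with σ = 0.691 and ω_d = 3.53, so ω_n = √(σ²+ω_d²) = 3.60 rad/s and ζ = σ/ω_n = 0.192.
Overshoot: exp(−π·0.192/√(1−0.192²)) = 0.541, i.e. 54.1%.

%OS ≈ 54.1%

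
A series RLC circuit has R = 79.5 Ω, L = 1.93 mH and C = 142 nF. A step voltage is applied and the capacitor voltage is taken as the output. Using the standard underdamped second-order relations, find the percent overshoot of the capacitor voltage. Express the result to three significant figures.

%OS ≈ 32.0%

For a series RLC circuit (capacitor voltage as output), ω_n = 1/√(LC) = 1/√(1.93 mH · 142 nF) = 60400 rad/s.
ζ = (R/2)·√(C/L) = (79.5/2)·√(142 nF/1.93 mH) = 0.341.
%OS = 100 e^{−πζ/√(1−ζ²)} with ζ = 0.341 gives 32.0%.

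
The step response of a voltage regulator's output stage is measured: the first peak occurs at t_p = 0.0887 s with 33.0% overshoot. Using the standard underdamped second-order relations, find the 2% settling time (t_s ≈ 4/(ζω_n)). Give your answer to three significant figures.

From the overshoot, ζ = −ln(OS)/√(π²+ln²(OS)) = 0.333.
t_p = π/ω_d ⇒ ω_d = 35.4 rad/s; then ω_n = ω_d/√(1−ζ²) = 37.6 rad/s.
t_s ≈ 4/(ζω_n) = 4/(0.333·37.6) = 0.320 s.

t_s ≈ 0.320 s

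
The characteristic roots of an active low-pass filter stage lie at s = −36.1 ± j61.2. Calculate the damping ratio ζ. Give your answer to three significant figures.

ζ ≈ 0.508

The poles are at −σ ± jω_d with σ = 36.1 and ω_d = 61.2, so ω_n = √(σ²+ω_d²) = 71.1 rad/s and ζ = σ/ω_n = 0.508.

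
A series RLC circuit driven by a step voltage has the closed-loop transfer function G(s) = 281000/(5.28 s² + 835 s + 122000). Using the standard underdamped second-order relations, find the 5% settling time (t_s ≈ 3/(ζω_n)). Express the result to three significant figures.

t_s ≈ 0.0379 s

Dividing through by 5.28: denominator becomes s² + 158.1 s + 23110.
So ω_n = √23110 = 152 rad/s and ζ = 158.1/(2·152) = 0.520.
t_s ≈ 3/(ζω_n) = 0.0379 s.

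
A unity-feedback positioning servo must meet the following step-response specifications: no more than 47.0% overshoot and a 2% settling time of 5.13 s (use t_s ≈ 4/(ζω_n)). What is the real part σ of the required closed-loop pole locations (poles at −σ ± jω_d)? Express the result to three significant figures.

The settling-time spec alone fixes σ = ζω_n = 4/t_s = 4/5.13 = 0.780.
(Overshoot then fixes ζ = 0.234 and hence ω_d = σ·√(1−ζ²)/ζ = 3.24 rad/s.)

σ ≈ 0.780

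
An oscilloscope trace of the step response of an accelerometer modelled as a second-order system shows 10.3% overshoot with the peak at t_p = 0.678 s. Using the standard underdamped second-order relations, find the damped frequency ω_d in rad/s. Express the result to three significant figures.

ω_d ≈ 4.63 rad/s

t_p = π/ω_d, so ω_d = π/0.678 = 4.63 rad/s.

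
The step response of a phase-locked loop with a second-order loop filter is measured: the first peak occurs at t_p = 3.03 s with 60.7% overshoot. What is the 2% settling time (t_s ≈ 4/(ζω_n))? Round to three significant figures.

t_s ≈ 24.3 s

The overshoot fixes ζ = −ln(OS)/√(π²+ln²(OS)) = 0.157.
t_p = π/ω_d ⇒ ω_d = 1.04 rad/s; then ω_n = ω_d/√(1−ζ²) = 1.05 rad/s.
t_s ≈ 4/(ζω_n) = 4/(0.157·1.05) = 24.3 s.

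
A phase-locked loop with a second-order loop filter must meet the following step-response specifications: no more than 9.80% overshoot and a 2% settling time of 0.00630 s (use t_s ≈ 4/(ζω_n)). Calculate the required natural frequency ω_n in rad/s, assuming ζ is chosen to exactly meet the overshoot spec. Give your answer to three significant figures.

ω_n ≈ 1070 rad/s

From %OS = 100·exp(−πζ/√(1−ζ²)), invert to get ζ = −ln(OS)/√(π² + ln²(OS)) with OS = 0.0980.
−ln 0.0980 = 2.323, so ζ = 2.323/√(π² + 5.395) = 0.595.
From t_s ≈ 4/(ζω_n): ω_n = 4/(ζ·t_s) = 4/(0.595·0.00630) = 1070 rad/s.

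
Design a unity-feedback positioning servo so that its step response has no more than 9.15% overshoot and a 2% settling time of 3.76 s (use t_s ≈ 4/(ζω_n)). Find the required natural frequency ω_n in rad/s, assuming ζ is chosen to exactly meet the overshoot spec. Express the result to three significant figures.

ω_n ≈ 1.76 rad/s

ζ = −ln(OS)/√(π² + (ln OS)²). With OS = 0.0915, ln OS = −2.391 and ζ = 2.391/3.948 = 0.606.
From t_s ≈ 4/(ζω_n): ω_n = 4/(ζ·t_s) = 4/(0.606·3.76) = 1.76 rad/s.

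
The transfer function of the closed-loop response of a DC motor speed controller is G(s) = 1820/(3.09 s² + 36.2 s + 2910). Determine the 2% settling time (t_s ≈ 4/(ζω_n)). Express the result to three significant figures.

Dividing through by 3.09: denominator becomes s² + 11.72 s + 941.7.
So ω_n = √941.7 = 30.7 rad/s and ζ = 11.72/(2·30.7) = 0.191.
t_s ≈ 4/(ζω_n) = 0.683 s.

t_s ≈ 0.683 s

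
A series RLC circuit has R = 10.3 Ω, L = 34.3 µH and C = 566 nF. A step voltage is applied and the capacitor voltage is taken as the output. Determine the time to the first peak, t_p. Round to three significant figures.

For a series RLC circuit (capacitor voltage as output), ω_n = 1/√(LC) = 1/√(34.3 µH · 566 nF) = 227000 rad/s.
ζ = (R/2)·√(C/L) = (10.3/2)·√(566 nF/34.3 µH) = 0.662.
ω_d = ω_n√(1−ζ²) = 170000 rad/s. t_p = π/ω_d = 0.0000185 s.

t_p ≈ 0.0000185 s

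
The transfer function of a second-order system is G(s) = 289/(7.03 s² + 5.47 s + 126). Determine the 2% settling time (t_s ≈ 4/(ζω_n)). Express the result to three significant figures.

Dividing through by 7.03: denominator becomes s² + 0.7781 s + 17.92.
So ω_n = √17.92 = 4.23 rad/s and ζ = 0.7781/(2·4.23) = 0.0919.
t_s ≈ 4/(ζω_n) = 10.3 s.

t_s ≈ 10.3 s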